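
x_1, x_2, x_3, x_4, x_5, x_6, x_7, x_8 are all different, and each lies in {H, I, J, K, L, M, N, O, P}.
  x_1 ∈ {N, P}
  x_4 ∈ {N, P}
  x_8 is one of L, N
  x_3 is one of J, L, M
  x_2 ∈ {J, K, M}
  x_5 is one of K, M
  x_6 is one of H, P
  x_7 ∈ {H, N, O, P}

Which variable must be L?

The 8 variables together cover exactly {H, J, K, L, M, N, O, P} — 8 values for 8 variables — and O appears only in x_7's list, so x_7 = O.
The 7 still-open variables draw from only 7 values {H, J, K, L, M, N, P}, so each is used; only x_6 can be H, hence x_6 = H.
x_1 and x_4 share exactly the 2 values {N, P}; by pigeonhole those values go to them, so strike N, P from x_8.
So L goes to x_8.

x_8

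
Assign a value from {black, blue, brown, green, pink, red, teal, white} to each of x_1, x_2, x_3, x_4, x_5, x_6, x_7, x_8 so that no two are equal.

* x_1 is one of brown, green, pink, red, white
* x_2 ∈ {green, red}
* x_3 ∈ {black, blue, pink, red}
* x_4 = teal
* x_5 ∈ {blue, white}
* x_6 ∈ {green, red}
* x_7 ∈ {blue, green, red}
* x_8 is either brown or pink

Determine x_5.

x_4's domain is down to {teal}, so x_4 = teal.
The 7 still-open variables draw from only 7 values {black, blue, brown, green, pink, red, white}, so each is used; only x_3 can be black, hence x_3 = black.
The 2 variables x_2 and x_6 are confined to {green, red}, which locks those values in; drop them from x_1, x_7.
x_7's domain is down to {blue}, so x_7 = blue. Strike blue from x_5.
So x_5 = white.

white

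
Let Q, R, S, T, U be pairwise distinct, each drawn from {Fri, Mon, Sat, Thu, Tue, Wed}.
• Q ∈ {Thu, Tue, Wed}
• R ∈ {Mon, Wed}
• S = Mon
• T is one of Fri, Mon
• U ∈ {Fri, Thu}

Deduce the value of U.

S has just one choice, so S = Mon. Strike Mon from R, T.
T has just one choice, so T = Fri. So U can't be Fri.
So U = Thu.

Thu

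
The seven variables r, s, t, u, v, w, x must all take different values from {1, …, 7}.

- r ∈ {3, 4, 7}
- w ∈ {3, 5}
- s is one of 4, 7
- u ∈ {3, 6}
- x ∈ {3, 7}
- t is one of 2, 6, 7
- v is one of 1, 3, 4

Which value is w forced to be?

The 7 variables together cover exactly {1, 2, 3, 4, 5, 6, 7} — 7 values for 7 variables — and 1 appears only in v's list, so v = 1.
The 6 still-open variables draw from only 6 values {2, 3, 4, 5, 6, 7}, so each is used; only t can be 2, hence t = 2.
The 5 still-open variables together cover exactly {3, 4, 5, 6, 7} — 5 values for 5 variables — and 5 appears only in w's list, so w = 5.

5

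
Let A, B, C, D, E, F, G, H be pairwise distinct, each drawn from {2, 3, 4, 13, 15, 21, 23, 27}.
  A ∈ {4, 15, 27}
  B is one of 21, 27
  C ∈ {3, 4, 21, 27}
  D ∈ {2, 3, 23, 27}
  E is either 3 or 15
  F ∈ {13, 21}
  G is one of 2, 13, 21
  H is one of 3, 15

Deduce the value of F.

The 8 variables draw from only 8 values {2, 3, 4, 13, 15, 21, 23, 27}, so each is used; only D can be 23, hence D = 23.
The 7 still-open variables draw from only 7 values {2, 3, 4, 13, 15, 21, 27}, so each is used; only G can be 2, hence G = 2.
The 6 still-open variables draw from only 6 values {3, 4, 13, 15, 21, 27}, so each is used; only F can be 13, hence F = 13.

13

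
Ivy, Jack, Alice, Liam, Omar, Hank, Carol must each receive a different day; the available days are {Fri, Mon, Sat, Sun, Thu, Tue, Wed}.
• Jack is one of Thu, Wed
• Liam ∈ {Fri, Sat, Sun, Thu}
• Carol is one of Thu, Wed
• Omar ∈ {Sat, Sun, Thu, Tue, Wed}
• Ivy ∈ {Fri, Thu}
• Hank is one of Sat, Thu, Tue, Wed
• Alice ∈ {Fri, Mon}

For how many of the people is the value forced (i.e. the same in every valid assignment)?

2

The 7 variables draw from only 7 values {Fri, Mon, Sat, Sun, Thu, Tue, Wed}, so each is used; only Alice can be Mon, hence Alice = Mon.
The 2 variables Jack and Carol are confined to {Thu, Wed}, which locks those values in; drop them from Ivy, Liam, Omar, Hank.
That leaves Ivy = Fri. Eliminate Fri elsewhere: Liam.
Determined: Ivy=Fri, Alice=Mon. The other people each still have more than one consistent value. That makes 2.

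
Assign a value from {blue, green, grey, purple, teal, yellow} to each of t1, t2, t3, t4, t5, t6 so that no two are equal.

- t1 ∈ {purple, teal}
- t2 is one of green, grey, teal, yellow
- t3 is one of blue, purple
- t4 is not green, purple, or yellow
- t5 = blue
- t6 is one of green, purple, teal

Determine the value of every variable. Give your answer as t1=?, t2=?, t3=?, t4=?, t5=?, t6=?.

t1=teal, t2=yellow, t3=purple, t4=grey, t5=blue, t6=green

t5's domain is down to {blue}, so t5 = blue. Eliminate blue elsewhere: t3, t4.
That leaves t3 = purple. So t1, t6 can't be purple.
t1 must be teal (only option left). Strike teal from t2, t4, t6.
t4 must be grey (only option left). Eliminate grey elsewhere: t2.
t6's domain is down to {green}, so t6 = green. Eliminate green elsewhere: t2.
That leaves t2 = yellow.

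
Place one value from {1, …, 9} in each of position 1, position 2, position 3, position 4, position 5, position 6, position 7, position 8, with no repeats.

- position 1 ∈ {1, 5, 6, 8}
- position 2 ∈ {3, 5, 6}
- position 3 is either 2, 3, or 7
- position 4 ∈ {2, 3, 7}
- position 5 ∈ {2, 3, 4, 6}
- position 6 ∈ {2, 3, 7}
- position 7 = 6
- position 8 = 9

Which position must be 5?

position 2

position 7's domain is down to {6}, so position 7 = 6. So position 1, position 2, position 5 can't be 6.
position 8 must be 9 (only option left).
The 3 variables position 3, position 4, position 6 are confined to {2, 3, 7}, which locks those values in; drop them from position 2, position 5.
So 5 goes to position 2.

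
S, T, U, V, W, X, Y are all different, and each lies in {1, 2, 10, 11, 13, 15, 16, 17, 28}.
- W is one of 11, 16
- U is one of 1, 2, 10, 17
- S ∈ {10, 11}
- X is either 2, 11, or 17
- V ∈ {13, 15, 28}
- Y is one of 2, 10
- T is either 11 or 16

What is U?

1

The 2 variables T and W are confined to {11, 16}, which locks those values in; drop them from S, X.
S must be 10 (only option left). Eliminate 10 elsewhere: U, Y.
Y has just one choice, so Y = 2. So U, X can't be 2.
X's domain is down to {17}, so X = 17. Eliminate 17 elsewhere: U.
So U = 1.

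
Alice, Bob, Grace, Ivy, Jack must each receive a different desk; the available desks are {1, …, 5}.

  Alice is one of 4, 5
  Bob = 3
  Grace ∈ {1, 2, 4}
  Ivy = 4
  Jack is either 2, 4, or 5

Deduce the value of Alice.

Bob must be 3 (only option left).
Ivy's domain is down to {4}, so Ivy = 4. Eliminate 4 elsewhere: Alice, Grace, Jack.
So Alice = 5.

5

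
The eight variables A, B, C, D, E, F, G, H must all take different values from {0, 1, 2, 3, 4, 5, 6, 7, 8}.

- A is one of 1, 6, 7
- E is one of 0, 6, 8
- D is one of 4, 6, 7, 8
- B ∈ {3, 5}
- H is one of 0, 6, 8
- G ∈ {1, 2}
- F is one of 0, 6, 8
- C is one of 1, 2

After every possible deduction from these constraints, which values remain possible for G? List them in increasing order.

1, 2

C and G between them cover only {1, 2} — a naked pair. Remove those values from A.
E, F, H share exactly the 3 values {0, 6, 8}; by pigeonhole those values go to them, so strike 0, 6, 8 from A, D.
A must be 7 (only option left). So D can't be 7.
That leaves D = 4.
No further eliminations apply; G can still be any of 1, 2.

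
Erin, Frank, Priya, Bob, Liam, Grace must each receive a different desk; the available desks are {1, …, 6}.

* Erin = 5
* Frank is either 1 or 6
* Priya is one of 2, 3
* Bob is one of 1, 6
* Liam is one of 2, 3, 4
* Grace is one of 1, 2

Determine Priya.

3

Erin's domain is down to {5}, so Erin = 5.
The 5 still-open variables draw from only 5 values {1, 2, 3, 4, 6}, so each is used; only Liam can be 4, hence Liam = 4.
The 4 still-open variables together cover exactly {1, 2, 3, 6} — 4 values for 4 variables — and 3 appears only in Priya's list, so Priya = 3.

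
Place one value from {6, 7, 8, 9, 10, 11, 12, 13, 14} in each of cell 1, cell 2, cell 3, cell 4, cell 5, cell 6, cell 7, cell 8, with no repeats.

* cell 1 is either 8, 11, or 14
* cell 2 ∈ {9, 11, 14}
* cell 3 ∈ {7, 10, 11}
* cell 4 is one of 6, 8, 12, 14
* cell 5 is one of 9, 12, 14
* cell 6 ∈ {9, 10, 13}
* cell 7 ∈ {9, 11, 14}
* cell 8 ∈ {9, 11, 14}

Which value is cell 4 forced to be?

6

cell 2, cell 7, cell 8 share exactly the 3 values {9, 11, 14}; by pigeonhole those values go to them, so strike 9, 11, 14 from cell 1, cell 3, cell 4, cell 5, cell 6.
cell 1 must be 8 (only option left). Remove 8 from cell 4.
cell 5's domain is down to {12}, so cell 5 = 12. Eliminate 12 elsewhere: cell 4.
So cell 4 = 6.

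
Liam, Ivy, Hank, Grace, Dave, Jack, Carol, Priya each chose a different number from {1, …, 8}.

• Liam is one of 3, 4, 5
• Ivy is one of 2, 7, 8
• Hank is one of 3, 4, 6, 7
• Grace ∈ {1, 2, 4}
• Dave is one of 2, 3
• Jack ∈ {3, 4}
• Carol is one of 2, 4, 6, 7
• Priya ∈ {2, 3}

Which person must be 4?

Jack

The 8 variables together cover exactly {1, 2, 3, 4, 5, 6, 7, 8} — 8 values for 8 variables — and 1 appears only in Grace's list, so Grace = 1.
The 7 still-open variables together cover exactly {2, 3, 4, 5, 6, 7, 8} — 7 values for 7 variables — and 5 appears only in Liam's list, so Liam = 5.
The 6 still-open variables draw from only 6 values {2, 3, 4, 6, 7, 8}, so each is used; only Ivy can be 8, hence Ivy = 8.
Dave and Priya between them cover only {2, 3} — a naked pair. Remove those values from Hank, Jack, Carol.
So 4 goes to Jack.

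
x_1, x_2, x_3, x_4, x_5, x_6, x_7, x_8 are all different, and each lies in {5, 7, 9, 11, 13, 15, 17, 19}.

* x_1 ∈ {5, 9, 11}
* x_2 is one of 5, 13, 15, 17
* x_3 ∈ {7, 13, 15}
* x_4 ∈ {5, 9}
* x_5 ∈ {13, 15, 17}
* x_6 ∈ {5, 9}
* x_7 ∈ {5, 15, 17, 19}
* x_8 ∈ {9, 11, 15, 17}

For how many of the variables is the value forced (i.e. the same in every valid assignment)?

3

The 8 variables draw from only 8 values {5, 7, 9, 11, 13, 15, 17, 19}, so each is used; only x_3 can be 7, hence x_3 = 7.
The 7 still-open variables draw from only 7 values {5, 9, 11, 13, 15, 17, 19}, so each is used; only x_7 can be 19, hence x_7 = 19.
The 2 variables x_4 and x_6 are confined to {5, 9}, which locks those values in; drop them from x_1, x_2, x_8.
x_1 has just one choice, so x_1 = 11. Remove 11 from x_8.
Determined: x_1=11, x_3=7, x_7=19. The other variables each still have more than one consistent value. That makes 3.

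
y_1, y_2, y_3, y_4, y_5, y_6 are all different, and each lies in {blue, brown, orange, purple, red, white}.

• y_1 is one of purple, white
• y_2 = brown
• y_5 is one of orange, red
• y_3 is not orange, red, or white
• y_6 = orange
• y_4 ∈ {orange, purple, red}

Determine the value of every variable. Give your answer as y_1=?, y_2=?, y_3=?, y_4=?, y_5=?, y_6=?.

y_2 has just one choice, so y_2 = brown. So y_3 can't be brown.
y_6's domain is down to {orange}, so y_6 = orange. Eliminate orange elsewhere: y_4, y_5.
y_5's domain is down to {red}, so y_5 = red. Strike red from y_4.
y_4 must be purple (only option left). Eliminate purple elsewhere: y_1, y_3.
That leaves y_1 = white.
y_3's domain is down to {blue}, so y_3 = blue.

y_1=white, y_2=brown, y_3=blue, y_4=purple, y_5=red, y_6=orange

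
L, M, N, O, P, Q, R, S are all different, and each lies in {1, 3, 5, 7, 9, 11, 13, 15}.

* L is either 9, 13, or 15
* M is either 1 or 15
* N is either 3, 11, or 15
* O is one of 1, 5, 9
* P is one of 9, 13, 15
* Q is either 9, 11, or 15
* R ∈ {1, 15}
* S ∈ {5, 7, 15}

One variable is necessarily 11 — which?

Q

The 8 variables draw from only 8 values {1, 3, 5, 7, 9, 11, 13, 15}, so each is used; only N can be 3, hence N = 3.
Among the 7 still-open variables, 7 fits only S (and all 7 values in {1, 5, 7, 9, 11, 13, 15} must be used), so S = 7.
Among the 6 still-open variables, 5 fits only O (and all 6 values in {1, 5, 9, 11, 13, 15} must be used), so O = 5.
The 5 still-open variables draw from only 5 values {1, 9, 11, 13, 15}, so each is used; only Q can be 11, hence Q = 11.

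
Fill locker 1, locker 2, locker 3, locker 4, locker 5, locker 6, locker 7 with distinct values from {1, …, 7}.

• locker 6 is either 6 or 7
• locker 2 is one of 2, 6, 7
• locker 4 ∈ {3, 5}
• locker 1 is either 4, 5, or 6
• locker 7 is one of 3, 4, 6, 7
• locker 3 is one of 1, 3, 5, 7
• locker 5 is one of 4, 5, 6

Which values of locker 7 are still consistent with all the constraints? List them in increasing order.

3, 4, 6, 7

The 7 variables draw from only 7 values {1, 2, 3, 4, 5, 6, 7}, so each is used; only locker 3 can be 1, hence locker 3 = 1.
Among the 6 still-open variables, 2 fits only locker 2 (and all 6 values in {2, 3, 4, 5, 6, 7} must be used), so locker 2 = 2.
No further eliminations apply; locker 7 can still be any of 3, 4, 6, 7.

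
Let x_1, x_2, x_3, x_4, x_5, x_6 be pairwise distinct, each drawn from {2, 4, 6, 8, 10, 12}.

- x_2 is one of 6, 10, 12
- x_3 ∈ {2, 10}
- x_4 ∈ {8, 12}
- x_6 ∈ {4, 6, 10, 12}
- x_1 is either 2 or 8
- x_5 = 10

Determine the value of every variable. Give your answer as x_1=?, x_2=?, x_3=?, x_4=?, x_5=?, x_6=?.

x_5 has just one choice, so x_5 = 10. Eliminate 10 elsewhere: x_2, x_3, x_6.
x_3's domain is down to {2}, so x_3 = 2. Strike 2 from x_1.
x_1 must be 8 (only option left). Remove 8 from x_4.
x_4 must be 12 (only option left). So x_2, x_6 can't be 12.
x_2's domain is down to {6}, so x_2 = 6. Strike 6 from x_6.
x_6's domain is down to {4}, so x_6 = 4.

x_1=8, x_2=6, x_3=2, x_4=12, x_5=10, x_6=4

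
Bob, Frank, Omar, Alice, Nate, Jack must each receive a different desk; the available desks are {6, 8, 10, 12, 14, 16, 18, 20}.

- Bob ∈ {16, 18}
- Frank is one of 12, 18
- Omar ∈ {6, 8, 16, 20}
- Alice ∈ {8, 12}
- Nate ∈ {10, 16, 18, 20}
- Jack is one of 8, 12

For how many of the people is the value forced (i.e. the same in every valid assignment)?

Alice and Jack between them cover only {8, 12} — a naked pair. Remove those values from Frank, Omar.
Frank must be 18 (only option left). Remove 18 from Bob, Nate.
That leaves Bob = 16. Remove 16 from Omar, Nate.
Determined: Bob=16, Frank=18. The other people each still have more than one consistent value. That makes 2.

2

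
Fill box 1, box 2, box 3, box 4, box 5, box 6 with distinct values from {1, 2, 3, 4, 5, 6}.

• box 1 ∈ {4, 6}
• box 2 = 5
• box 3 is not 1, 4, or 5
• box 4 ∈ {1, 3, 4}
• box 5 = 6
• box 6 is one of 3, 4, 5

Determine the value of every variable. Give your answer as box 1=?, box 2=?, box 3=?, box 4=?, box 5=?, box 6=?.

box 1=4, box 2=5, box 3=2, box 4=1, box 5=6, box 6=3

box 2 has just one choice, so box 2 = 5. Remove 5 from box 6.
box 5 has just one choice, so box 5 = 6. So box 1, box 3 can't be 6.
box 1 has just one choice, so box 1 = 4. So box 4, box 6 can't be 4.
box 6's domain is down to {3}, so box 6 = 3. Remove 3 from box 3, box 4.
box 3's domain is down to {2}, so box 3 = 2.
That leaves box 4 = 1.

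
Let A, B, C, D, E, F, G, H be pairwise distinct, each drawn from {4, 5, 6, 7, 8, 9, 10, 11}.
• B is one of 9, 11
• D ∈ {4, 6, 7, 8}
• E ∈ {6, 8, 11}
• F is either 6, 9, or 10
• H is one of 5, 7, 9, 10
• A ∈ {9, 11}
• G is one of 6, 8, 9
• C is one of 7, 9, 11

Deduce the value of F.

The 8 variables together cover exactly {4, 5, 6, 7, 8, 9, 10, 11} — 8 values for 8 variables — and 4 appears only in D's list, so D = 4.
Among the 7 still-open variables, 5 fits only H (and all 7 values in {5, 6, 7, 8, 9, 10, 11} must be used), so H = 5.
The 6 still-open variables draw from only 6 values {6, 7, 8, 9, 10, 11}, so each is used; only C can be 7, hence C = 7.
The 5 still-open variables draw from only 5 values {6, 8, 9, 10, 11}, so each is used; only F can be 10, hence F = 10.

10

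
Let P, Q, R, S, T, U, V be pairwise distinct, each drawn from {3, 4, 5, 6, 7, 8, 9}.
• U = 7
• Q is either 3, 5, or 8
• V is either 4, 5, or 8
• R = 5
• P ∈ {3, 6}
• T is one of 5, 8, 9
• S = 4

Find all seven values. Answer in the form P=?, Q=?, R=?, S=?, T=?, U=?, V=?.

P=6, Q=3, R=5, S=4, T=9, U=7, V=8

R must be 5 (only option left). Remove 5 from Q, T, V.
S has just one choice, so S = 4. Strike 4 from V.
U must be 7 (only option left).
V has just one choice, so V = 8. Eliminate 8 elsewhere: Q, T.
Q's domain is down to {3}, so Q = 3. Remove 3 from P.
T's domain is down to {9}, so T = 9.
P's domain is down to {6}, so P = 6.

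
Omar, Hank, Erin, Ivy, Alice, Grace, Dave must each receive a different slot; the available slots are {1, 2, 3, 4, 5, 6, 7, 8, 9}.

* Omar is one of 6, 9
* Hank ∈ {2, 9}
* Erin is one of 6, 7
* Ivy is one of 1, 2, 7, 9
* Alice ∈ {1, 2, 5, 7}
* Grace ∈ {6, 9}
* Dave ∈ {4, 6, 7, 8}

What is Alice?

5

Omar and Grace between them cover only {6, 9} — a naked pair. Remove those values from Hank, Erin, Ivy, Dave.
Hank's domain is down to {2}, so Hank = 2. Remove 2 from Ivy, Alice.
That leaves Erin = 7. Strike 7 from Ivy, Alice, Dave.
Ivy has just one choice, so Ivy = 1. Remove 1 from Alice.
So Alice = 5.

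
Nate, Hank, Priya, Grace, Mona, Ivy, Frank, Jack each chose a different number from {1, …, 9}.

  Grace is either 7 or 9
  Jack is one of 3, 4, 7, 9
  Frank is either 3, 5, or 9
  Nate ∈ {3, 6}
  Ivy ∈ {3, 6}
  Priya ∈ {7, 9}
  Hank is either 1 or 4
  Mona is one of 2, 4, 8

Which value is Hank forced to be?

Nate and Ivy share exactly the 2 values {3, 6}; by pigeonhole those values go to them, so strike 3, 6 from Frank, Jack.
The 2 variables Priya and Grace are confined to {7, 9}, which locks those values in; drop them from Frank, Jack.
Frank must be 5 (only option left).
That leaves Jack = 4. Eliminate 4 elsewhere: Hank, Mona.
So Hank = 1.

1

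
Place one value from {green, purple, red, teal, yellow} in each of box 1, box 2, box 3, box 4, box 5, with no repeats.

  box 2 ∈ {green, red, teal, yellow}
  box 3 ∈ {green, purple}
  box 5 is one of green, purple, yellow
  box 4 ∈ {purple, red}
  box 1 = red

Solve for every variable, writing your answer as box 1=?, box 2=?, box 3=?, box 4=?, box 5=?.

box 1 must be red (only option left). Strike red from box 2, box 4.
box 4's domain is down to {purple}, so box 4 = purple. Eliminate purple elsewhere: box 3, box 5.
That leaves box 3 = green. Eliminate green elsewhere: box 2, box 5.
That leaves box 5 = yellow. Eliminate yellow elsewhere: box 2.
box 2's domain is down to {teal}, so box 2 = teal.

box 1=red, box 2=teal, box 3=green, box 4=purple, box 5=yellow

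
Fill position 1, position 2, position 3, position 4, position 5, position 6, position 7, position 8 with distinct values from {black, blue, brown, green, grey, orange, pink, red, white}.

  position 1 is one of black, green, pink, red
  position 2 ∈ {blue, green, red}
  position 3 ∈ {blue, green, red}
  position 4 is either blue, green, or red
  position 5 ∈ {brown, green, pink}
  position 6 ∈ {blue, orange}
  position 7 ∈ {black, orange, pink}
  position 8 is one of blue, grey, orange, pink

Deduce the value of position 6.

orange

Among the 8 variables, brown fits only position 5 (and all 8 values in {black, blue, brown, green, grey, orange, pink, red} must be used), so position 5 = brown.
The 7 still-open variables together cover exactly {black, blue, green, grey, orange, pink, red} — 7 values for 7 variables — and grey appears only in position 8's list, so position 8 = grey.
The 3 variables position 2, position 3, position 4 are confined to {blue, green, red}, which locks those values in; drop them from position 1, position 6.
So position 6 = orange.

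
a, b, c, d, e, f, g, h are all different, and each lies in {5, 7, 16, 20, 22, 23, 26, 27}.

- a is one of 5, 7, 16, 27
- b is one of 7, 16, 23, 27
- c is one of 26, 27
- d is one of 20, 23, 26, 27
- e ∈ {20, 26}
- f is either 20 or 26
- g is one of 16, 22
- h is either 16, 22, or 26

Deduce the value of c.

The 8 variables together cover exactly {5, 7, 16, 20, 22, 23, 26, 27} — 8 values for 8 variables — and 5 appears only in a's list, so a = 5.
Among the 7 still-open variables, 7 fits only b (and all 7 values in {7, 16, 20, 22, 23, 26, 27} must be used), so b = 7.
The 6 still-open variables together cover exactly {16, 20, 22, 23, 26, 27} — 6 values for 6 variables — and 23 appears only in d's list, so d = 23.
Among the 5 still-open variables, 27 fits only c (and all 5 values in {16, 20, 22, 26, 27} must be used), so c = 27.

27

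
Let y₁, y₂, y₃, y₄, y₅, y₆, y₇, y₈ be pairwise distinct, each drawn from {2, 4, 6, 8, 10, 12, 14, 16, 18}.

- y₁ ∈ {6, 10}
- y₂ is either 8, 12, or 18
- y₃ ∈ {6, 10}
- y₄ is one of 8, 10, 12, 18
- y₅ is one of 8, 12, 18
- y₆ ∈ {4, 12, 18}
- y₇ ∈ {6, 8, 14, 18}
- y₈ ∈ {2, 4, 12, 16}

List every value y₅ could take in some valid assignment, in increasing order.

8, 12, 18

The 2 variables y₁ and y₃ are confined to {6, 10}, which locks those values in; drop them from y₄, y₇.
y₂, y₄, y₅ share exactly the 3 values {8, 12, 18}; by pigeonhole those values go to them, so strike 8, 12, 18 from y₆, y₇, y₈.
y₆'s domain is down to {4}, so y₆ = 4. Strike 4 from y₈.
y₇ must be 14 (only option left).
No further eliminations apply; y₅ can still be any of 8, 12, 18.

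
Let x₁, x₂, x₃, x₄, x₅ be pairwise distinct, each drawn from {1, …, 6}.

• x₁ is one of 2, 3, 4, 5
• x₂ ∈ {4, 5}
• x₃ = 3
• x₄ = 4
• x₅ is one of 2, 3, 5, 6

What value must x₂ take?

5

x₃ has just one choice, so x₃ = 3. Remove 3 from x₁, x₅.
x₄ has just one choice, so x₄ = 4. So x₁, x₂ can't be 4.
So x₂ = 5.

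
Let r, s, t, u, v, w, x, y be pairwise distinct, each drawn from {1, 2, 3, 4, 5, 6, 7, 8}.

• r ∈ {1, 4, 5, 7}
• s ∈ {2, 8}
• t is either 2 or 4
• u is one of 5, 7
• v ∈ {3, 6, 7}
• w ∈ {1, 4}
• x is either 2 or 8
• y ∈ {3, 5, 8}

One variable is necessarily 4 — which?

The 8 variables draw from only 8 values {1, 2, 3, 4, 5, 6, 7, 8}, so each is used; only v can be 6, hence v = 6.
The 7 still-open variables together cover exactly {1, 2, 3, 4, 5, 7, 8} — 7 values for 7 variables — and 3 appears only in y's list, so y = 3.
s and x between them cover only {2, 8} — a naked pair. Remove those values from t.
So 4 goes to t.

t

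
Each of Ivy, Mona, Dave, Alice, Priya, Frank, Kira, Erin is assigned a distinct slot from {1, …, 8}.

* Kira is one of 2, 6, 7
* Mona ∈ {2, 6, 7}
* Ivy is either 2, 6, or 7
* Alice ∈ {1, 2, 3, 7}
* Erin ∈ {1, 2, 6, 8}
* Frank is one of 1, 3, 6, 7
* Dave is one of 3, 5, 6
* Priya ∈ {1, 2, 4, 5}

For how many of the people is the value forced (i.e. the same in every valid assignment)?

3

The 8 variables together cover exactly {1, 2, 3, 4, 5, 6, 7, 8} — 8 values for 8 variables — and 4 appears only in Priya's list, so Priya = 4.
The 7 still-open variables together cover exactly {1, 2, 3, 5, 6, 7, 8} — 7 values for 7 variables — and 5 appears only in Dave's list, so Dave = 5.
The 6 still-open variables together cover exactly {1, 2, 3, 6, 7, 8} — 6 values for 6 variables — and 8 appears only in Erin's list, so Erin = 8.
The 3 variables Ivy, Mona, Kira are confined to {2, 6, 7}, which locks those values in; drop them from Alice, Frank.
Determined: Dave=5, Priya=4, Erin=8. The other people each still have more than one consistent value. That makes 3.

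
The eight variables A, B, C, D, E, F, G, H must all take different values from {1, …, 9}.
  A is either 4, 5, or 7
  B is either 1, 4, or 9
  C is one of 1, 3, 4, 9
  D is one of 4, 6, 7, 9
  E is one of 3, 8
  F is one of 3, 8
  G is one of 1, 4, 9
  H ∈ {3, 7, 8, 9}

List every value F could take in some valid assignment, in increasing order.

3, 8

Among the 8 variables, 5 fits only A (and all 8 values in {1, 3, 4, 5, 6, 7, 8, 9} must be used), so A = 5.
Among the 7 still-open variables, 6 fits only D (and all 7 values in {1, 3, 4, 6, 7, 8, 9} must be used), so D = 6.
Among the 6 still-open variables, 7 fits only H (and all 6 values in {1, 3, 4, 7, 8, 9} must be used), so H = 7.
E and F share exactly the 2 values {3, 8}; by pigeonhole those values go to them, so strike 3, 8 from C.
No further eliminations apply; F can still be any of 3, 8.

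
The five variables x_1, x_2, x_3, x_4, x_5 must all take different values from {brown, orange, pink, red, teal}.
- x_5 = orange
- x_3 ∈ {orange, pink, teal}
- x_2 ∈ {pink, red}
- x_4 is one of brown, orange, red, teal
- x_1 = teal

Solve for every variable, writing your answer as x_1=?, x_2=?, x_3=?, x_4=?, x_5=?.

x_1=teal, x_2=red, x_3=pink, x_4=brown, x_5=orange

x_1 must be teal (only option left). Remove teal from x_3, x_4.
x_5 must be orange (only option left). So x_3, x_4 can't be orange.
x_3's domain is down to {pink}, so x_3 = pink. Eliminate pink elsewhere: x_2.
x_2 must be red (only option left). Eliminate red elsewhere: x_4.
x_4 has just one choice, so x_4 = brown.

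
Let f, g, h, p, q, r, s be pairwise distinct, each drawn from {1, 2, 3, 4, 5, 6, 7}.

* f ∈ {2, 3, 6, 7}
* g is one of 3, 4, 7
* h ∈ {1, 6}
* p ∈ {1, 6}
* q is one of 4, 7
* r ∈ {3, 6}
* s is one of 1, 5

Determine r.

3

Among the 7 variables, 2 fits only f (and all 7 values in {1, 2, 3, 4, 5, 6, 7} must be used), so f = 2.
Among the 6 still-open variables, 5 fits only s (and all 6 values in {1, 3, 4, 5, 6, 7} must be used), so s = 5.
h and p between them cover only {1, 6} — a naked pair. Remove those values from r.
So r = 3.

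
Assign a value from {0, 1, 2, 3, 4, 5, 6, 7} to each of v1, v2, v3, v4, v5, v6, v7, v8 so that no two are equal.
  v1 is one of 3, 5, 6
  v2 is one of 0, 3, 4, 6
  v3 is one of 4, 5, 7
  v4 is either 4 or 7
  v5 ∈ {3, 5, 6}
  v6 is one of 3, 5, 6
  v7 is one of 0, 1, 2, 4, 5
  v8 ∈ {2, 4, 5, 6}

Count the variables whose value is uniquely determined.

3

The 8 variables together cover exactly {0, 1, 2, 3, 4, 5, 6, 7} — 8 values for 8 variables — and 1 appears only in v7's list, so v7 = 1.
Among the 7 still-open variables, 0 fits only v2 (and all 7 values in {0, 2, 3, 4, 5, 6, 7} must be used), so v2 = 0.
Among the 6 still-open variables, 2 fits only v8 (and all 6 values in {2, 3, 4, 5, 6, 7} must be used), so v8 = 2.
v1, v5, v6 share exactly the 3 values {3, 5, 6}; by pigeonhole those values go to them, so strike 3, 5, 6 from v3.
Determined: v2=0, v7=1, v8=2. The other variables each still have more than one consistent value. That makes 3.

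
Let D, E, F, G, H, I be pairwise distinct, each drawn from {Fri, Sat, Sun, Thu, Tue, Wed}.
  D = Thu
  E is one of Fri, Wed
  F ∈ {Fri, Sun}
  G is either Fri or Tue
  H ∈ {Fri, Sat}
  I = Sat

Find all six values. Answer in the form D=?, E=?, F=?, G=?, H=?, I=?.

D has just one choice, so D = Thu.
I must be Sat (only option left). Strike Sat from H.
H must be Fri (only option left). Remove Fri from E, F, G.
E must be Wed (only option left).
That leaves F = Sun.
G's domain is down to {Tue}, so G = Tue.

D=Thu, E=Wed, F=Sun, G=Tue, H=Fri, I=Sat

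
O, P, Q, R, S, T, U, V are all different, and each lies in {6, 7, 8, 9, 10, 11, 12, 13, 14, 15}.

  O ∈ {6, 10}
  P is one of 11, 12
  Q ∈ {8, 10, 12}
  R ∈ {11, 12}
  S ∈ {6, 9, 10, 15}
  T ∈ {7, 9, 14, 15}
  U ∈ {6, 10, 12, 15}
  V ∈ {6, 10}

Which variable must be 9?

S

The 2 variables O and V are confined to {6, 10}, which locks those values in; drop them from Q, S, U.
P and R between them cover only {11, 12} — a naked pair. Remove those values from Q, U.
Q has just one choice, so Q = 8.
U's domain is down to {15}, so U = 15. Strike 15 from S, T.
So 9 goes to S.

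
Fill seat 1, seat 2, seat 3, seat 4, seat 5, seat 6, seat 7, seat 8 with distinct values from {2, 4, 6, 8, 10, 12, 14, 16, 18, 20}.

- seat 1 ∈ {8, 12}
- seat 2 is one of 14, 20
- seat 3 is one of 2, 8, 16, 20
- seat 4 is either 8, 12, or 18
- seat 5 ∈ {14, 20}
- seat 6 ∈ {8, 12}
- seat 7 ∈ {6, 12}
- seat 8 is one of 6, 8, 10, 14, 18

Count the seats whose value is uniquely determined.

The 2 variables seat 1 and seat 6 are confined to {8, 12}, which locks those values in; drop them from seat 3, seat 4, seat 7, seat 8.
seat 4 has just one choice, so seat 4 = 18. Remove 18 from seat 8.
That leaves seat 7 = 6. So seat 8 can't be 6.
seat 2 and seat 5 between them cover only {14, 20} — a naked pair. Remove those values from seat 3, seat 8.
That leaves seat 8 = 10.
Determined: seat 4=18, seat 7=6, seat 8=10. The other seats each still have more than one consistent value. That makes 3.

3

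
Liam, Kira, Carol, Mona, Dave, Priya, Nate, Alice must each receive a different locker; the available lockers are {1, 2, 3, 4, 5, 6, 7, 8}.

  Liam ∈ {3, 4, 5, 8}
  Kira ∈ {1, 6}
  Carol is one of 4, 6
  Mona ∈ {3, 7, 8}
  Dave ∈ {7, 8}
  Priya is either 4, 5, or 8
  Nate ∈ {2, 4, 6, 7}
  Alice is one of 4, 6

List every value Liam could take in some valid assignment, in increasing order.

Among the 8 variables, 1 fits only Kira (and all 8 values in {1, 2, 3, 4, 5, 6, 7, 8} must be used), so Kira = 1.
Among the 7 still-open variables, 2 fits only Nate (and all 7 values in {2, 3, 4, 5, 6, 7, 8} must be used), so Nate = 2.
Carol and Alice share exactly the 2 values {4, 6}; by pigeonhole those values go to them, so strike 4, 6 from Liam, Priya.
No further eliminations apply; Liam can still be any of 3, 5, 8.

3, 5, 8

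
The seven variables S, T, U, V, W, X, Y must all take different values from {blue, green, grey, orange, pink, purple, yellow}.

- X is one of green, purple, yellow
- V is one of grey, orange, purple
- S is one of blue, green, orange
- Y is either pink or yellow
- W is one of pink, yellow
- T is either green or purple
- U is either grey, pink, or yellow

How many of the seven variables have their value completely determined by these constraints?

The 7 variables draw from only 7 values {blue, green, grey, orange, pink, purple, yellow}, so each is used; only S can be blue, hence S = blue.
Among the 6 still-open variables, orange fits only V (and all 6 values in {green, grey, orange, pink, purple, yellow} must be used), so V = orange.
The 5 still-open variables together cover exactly {green, grey, pink, purple, yellow} — 5 values for 5 variables — and grey appears only in U's list, so U = grey.
The 2 variables W and Y are confined to {pink, yellow}, which locks those values in; drop them from X.
Determined: S=blue, U=grey, V=orange. The other variables each still have more than one consistent value. That makes 3.

3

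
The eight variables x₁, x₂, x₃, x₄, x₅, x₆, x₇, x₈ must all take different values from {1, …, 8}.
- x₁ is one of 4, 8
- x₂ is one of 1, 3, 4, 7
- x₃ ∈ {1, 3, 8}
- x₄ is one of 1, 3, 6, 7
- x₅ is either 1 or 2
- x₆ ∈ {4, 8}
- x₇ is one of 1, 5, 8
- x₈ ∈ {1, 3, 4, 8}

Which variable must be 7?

The 8 variables draw from only 8 values {1, 2, 3, 4, 5, 6, 7, 8}, so each is used; only x₅ can be 2, hence x₅ = 2.
The 7 still-open variables draw from only 7 values {1, 3, 4, 5, 6, 7, 8}, so each is used; only x₇ can be 5, hence x₇ = 5.
Among the 6 still-open variables, 6 fits only x₄ (and all 6 values in {1, 3, 4, 6, 7, 8} must be used), so x₄ = 6.
The 5 still-open variables together cover exactly {1, 3, 4, 7, 8} — 5 values for 5 variables — and 7 appears only in x₂'s list, so x₂ = 7.

x₂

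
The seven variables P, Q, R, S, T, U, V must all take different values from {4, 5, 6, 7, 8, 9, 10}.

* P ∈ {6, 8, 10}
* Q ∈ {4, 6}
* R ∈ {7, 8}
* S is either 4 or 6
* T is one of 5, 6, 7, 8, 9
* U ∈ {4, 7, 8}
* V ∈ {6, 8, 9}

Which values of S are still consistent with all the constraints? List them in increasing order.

The 7 variables draw from only 7 values {4, 5, 6, 7, 8, 9, 10}, so each is used; only T can be 5, hence T = 5.
Among the 6 still-open variables, 9 fits only V (and all 6 values in {4, 6, 7, 8, 9, 10} must be used), so V = 9.
The 5 still-open variables together cover exactly {4, 6, 7, 8, 10} — 5 values for 5 variables — and 10 appears only in P's list, so P = 10.
The 2 variables Q and S are confined to {4, 6}, which locks those values in; drop them from U.
No further eliminations apply; S can still be any of 4, 6.

4, 6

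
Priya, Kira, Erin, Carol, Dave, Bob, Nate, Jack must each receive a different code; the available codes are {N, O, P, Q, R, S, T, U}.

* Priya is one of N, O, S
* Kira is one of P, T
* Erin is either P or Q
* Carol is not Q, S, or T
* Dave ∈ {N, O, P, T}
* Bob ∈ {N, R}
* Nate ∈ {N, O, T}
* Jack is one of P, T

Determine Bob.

R

The 8 variables draw from only 8 values {N, O, P, Q, R, S, T, U}, so each is used; only Erin can be Q, hence Erin = Q.
The 7 still-open variables draw from only 7 values {N, O, P, R, S, T, U}, so each is used; only Priya can be S, hence Priya = S.
The 6 still-open variables draw from only 6 values {N, O, P, R, T, U}, so each is used; only Carol can be U, hence Carol = U.
The 5 still-open variables draw from only 5 values {N, O, P, R, T}, so each is used; only Bob can be R, hence Bob = R.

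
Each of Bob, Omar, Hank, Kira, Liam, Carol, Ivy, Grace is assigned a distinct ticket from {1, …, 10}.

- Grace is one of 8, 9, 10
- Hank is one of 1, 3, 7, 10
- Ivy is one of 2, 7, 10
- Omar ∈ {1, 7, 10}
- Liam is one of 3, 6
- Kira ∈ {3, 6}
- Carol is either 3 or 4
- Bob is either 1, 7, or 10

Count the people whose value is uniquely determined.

2

The 2 variables Kira and Liam are confined to {3, 6}, which locks those values in; drop them from Hank, Carol.
Carol must be 4 (only option left).
The 3 variables Bob, Omar, Hank are confined to {1, 7, 10}, which locks those values in; drop them from Ivy, Grace.
That leaves Ivy = 2.
Determined: Carol=4, Ivy=2. The other people each still have more than one consistent value. That makes 2.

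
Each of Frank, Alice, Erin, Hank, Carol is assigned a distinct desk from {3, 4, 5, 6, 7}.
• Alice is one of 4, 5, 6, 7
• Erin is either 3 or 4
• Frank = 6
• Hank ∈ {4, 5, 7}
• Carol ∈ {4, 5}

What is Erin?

3

Frank must be 6 (only option left). So Alice can't be 6.
Among the 4 still-open variables, 3 fits only Erin (and all 4 values in {3, 4, 5, 7} must be used), so Erin = 3.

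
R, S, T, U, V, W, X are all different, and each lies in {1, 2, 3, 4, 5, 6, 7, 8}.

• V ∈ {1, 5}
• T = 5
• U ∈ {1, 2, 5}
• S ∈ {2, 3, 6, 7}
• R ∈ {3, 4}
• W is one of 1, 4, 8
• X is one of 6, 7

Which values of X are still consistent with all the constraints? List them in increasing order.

6, 7

T has just one choice, so T = 5. Strike 5 from U, V.
That leaves V = 1. Remove 1 from U, W.
U has just one choice, so U = 2. Remove 2 from S.
No further eliminations apply; X can still be any of 6, 7.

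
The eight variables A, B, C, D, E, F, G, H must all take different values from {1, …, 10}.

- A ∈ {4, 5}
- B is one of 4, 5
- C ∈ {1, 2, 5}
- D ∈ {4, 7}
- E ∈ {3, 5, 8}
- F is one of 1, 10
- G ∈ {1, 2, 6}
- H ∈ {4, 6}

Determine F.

10

A and B share exactly the 2 values {4, 5}; by pigeonhole those values go to them, so strike 4, 5 from C, D, E, H.
That leaves D = 7.
H must be 6 (only option left). Eliminate 6 elsewhere: G.
C and G between them cover only {1, 2} — a naked pair. Remove those values from F.
So F = 10.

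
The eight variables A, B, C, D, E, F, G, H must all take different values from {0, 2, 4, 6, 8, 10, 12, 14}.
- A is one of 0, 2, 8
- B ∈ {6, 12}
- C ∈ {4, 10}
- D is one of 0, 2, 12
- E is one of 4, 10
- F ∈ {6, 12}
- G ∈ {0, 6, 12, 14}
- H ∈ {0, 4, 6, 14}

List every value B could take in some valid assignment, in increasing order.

6, 12

Among the 8 variables, 8 fits only A (and all 8 values in {0, 2, 4, 6, 8, 10, 12, 14} must be used), so A = 8.
The 7 still-open variables draw from only 7 values {0, 2, 4, 6, 10, 12, 14}, so each is used; only D can be 2, hence D = 2.
B and F between them cover only {6, 12} — a naked pair. Remove those values from G, H.
The 2 variables C and E are confined to {4, 10}, which locks those values in; drop them from H.
No further eliminations apply; B can still be any of 6, 12.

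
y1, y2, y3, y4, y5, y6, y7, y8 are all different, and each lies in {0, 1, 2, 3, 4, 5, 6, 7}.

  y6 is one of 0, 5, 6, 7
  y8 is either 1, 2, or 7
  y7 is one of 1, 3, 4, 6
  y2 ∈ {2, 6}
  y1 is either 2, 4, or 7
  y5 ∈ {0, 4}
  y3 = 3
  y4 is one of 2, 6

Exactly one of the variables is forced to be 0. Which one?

y3's domain is down to {3}, so y3 = 3. Eliminate 3 elsewhere: y7.
The 7 still-open variables draw from only 7 values {0, 1, 2, 4, 5, 6, 7}, so each is used; only y6 can be 5, hence y6 = 5.
The 6 still-open variables together cover exactly {0, 1, 2, 4, 6, 7} — 6 values for 6 variables — and 0 appears only in y5's list, so y5 = 0.

y5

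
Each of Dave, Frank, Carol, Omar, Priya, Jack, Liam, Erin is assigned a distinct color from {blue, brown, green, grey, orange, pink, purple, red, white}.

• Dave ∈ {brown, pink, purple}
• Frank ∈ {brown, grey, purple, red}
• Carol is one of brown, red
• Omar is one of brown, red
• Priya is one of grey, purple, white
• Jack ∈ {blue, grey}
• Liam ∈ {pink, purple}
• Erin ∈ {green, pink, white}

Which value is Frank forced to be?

The 8 variables draw from only 8 values {blue, brown, green, grey, pink, purple, red, white}, so each is used; only Jack can be blue, hence Jack = blue.
The 7 still-open variables together cover exactly {brown, green, grey, pink, purple, red, white} — 7 values for 7 variables — and green appears only in Erin's list, so Erin = green.
The 6 still-open variables draw from only 6 values {brown, grey, pink, purple, red, white}, so each is used; only Priya can be white, hence Priya = white.
The 5 still-open variables draw from only 5 values {brown, grey, pink, purple, red}, so each is used; only Frank can be grey, hence Frank = grey.

grey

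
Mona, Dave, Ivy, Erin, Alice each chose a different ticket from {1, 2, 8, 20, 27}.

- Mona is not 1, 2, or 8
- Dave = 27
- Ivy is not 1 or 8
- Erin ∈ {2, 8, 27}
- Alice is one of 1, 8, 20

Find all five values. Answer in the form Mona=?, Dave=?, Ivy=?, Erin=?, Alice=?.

Mona=20, Dave=27, Ivy=2, Erin=8, Alice=1

Dave has just one choice, so Dave = 27. Remove 27 from Mona, Ivy, Erin.
Mona's domain is down to {20}, so Mona = 20. Eliminate 20 elsewhere: Ivy, Alice.
That leaves Ivy = 2. So Erin can't be 2.
That leaves Erin = 8. So Alice can't be 8.
That leaves Alice = 1.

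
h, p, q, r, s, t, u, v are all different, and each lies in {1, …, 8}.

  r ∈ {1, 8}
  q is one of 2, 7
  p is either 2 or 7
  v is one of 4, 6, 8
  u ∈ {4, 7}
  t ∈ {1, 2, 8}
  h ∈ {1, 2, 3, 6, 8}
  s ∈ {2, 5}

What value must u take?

4

Among the 8 variables, 3 fits only h (and all 8 values in {1, 2, 3, 4, 5, 6, 7, 8} must be used), so h = 3.
Among the 7 still-open variables, 5 fits only s (and all 7 values in {1, 2, 4, 5, 6, 7, 8} must be used), so s = 5.
The 6 still-open variables draw from only 6 values {1, 2, 4, 6, 7, 8}, so each is used; only v can be 6, hence v = 6.
Among the 5 still-open variables, 4 fits only u (and all 5 values in {1, 2, 4, 7, 8} must be used), so u = 4.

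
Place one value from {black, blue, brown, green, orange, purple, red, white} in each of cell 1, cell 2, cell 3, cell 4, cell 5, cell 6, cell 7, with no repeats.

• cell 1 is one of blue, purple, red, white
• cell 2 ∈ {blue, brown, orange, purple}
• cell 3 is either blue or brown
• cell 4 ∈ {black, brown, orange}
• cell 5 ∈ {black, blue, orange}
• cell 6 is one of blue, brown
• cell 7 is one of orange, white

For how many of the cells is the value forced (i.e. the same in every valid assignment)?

The 7 variables together cover exactly {black, blue, brown, orange, purple, red, white} — 7 values for 7 variables — and red appears only in cell 1's list, so cell 1 = red.
The 6 still-open variables together cover exactly {black, blue, brown, orange, purple, white} — 6 values for 6 variables — and purple appears only in cell 2's list, so cell 2 = purple.
The 5 still-open variables draw from only 5 values {black, blue, brown, orange, white}, so each is used; only cell 7 can be white, hence cell 7 = white.
cell 3 and cell 6 share exactly the 2 values {blue, brown}; by pigeonhole those values go to them, so strike blue, brown from cell 4, cell 5.
Determined: cell 1=red, cell 2=purple, cell 7=white. The other cells each still have more than one consistent value. That makes 3.

3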